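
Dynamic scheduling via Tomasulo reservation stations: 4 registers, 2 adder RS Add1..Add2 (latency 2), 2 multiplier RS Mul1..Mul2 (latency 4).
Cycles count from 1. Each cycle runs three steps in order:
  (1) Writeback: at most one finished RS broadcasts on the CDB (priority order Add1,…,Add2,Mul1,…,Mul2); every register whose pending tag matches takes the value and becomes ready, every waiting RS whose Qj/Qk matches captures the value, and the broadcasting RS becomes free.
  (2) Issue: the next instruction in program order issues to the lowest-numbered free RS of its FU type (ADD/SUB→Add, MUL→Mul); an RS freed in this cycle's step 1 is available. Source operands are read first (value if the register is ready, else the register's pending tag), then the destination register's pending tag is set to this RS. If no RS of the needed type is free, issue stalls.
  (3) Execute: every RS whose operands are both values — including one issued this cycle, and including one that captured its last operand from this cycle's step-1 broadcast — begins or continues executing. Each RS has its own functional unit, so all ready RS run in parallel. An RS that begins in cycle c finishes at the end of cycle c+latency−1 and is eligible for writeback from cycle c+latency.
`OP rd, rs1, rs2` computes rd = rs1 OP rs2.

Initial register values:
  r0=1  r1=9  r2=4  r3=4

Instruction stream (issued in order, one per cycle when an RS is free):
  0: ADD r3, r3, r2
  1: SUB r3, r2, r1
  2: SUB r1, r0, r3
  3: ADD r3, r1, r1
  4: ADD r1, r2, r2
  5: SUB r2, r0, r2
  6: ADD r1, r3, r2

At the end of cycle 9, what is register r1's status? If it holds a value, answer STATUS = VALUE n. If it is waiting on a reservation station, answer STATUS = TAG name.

STATUS = TAG Add2

c1: issue ADD r3<-Add1 | r0:1,r1:9,r2:4,r3:Add1
c2: issue SUB r3<-Add2 | r0:1,r1:9,r2:4,r3:Add2
c3: CDB Add1=8; issue SUB r1<-Add1 | r0:1,r1:Add1,r2:4,r3:Add2
c4: CDB Add2=-5; issue ADD r3<-Add2 | r0:1,r1:Add1,r2:4,r3:Add2
c5: stall | r0:1,r1:Add1,r2:4,r3:Add2
c6: CDB Add1=6; issue ADD r1<-Add1 | r0:1,r1:Add1,r2:4,r3:Add2
c7: stall | r0:1,r1:Add1,r2:4,r3:Add2
c8: CDB Add1=8; issue SUB r2<-Add1 | r0:1,r1:8,r2:Add1,r3:Add2
c9: CDB Add2=12; issue ADD r1<-Add2 | r0:1,r1:Add2,r2:Add1,r3:12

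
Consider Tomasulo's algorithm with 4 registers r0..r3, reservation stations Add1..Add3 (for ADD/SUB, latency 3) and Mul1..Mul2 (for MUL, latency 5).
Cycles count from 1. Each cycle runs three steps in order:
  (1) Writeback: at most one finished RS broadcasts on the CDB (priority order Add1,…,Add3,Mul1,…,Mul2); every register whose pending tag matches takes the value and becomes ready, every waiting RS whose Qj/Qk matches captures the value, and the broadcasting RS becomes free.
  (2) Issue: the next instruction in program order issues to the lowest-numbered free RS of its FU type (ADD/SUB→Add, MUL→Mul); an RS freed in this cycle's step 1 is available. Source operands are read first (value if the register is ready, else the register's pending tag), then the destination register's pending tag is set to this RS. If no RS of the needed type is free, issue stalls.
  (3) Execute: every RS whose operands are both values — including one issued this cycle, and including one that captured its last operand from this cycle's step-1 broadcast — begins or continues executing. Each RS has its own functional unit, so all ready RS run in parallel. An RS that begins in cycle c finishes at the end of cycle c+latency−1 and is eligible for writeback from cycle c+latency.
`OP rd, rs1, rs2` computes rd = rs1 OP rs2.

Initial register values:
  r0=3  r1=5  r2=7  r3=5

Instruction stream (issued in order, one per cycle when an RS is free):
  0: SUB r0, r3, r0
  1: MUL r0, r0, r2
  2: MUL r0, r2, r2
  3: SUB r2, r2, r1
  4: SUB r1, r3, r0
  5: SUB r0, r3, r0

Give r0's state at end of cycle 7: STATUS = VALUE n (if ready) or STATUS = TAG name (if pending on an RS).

STATUS = TAG Add3

  c1: issue SUB r0<-Add1  regs: r0:Add1,r1:5,r2:7,r3:5
  c2: issue MUL r0<-Mul1  regs: r0:Mul1,r1:5,r2:7,r3:5
  c3: issue MUL r0<-Mul2  regs: r0:Mul2,r1:5,r2:7,r3:5
  c4: CDB Add1=2; issue SUB r2<-Add1  regs: r0:Mul2,r1:5,r2:Add1,r3:5
  c5: issue SUB r1<-Add2  regs: r0:Mul2,r1:Add2,r2:Add1,r3:5
  c6: issue SUB r0<-Add3  regs: r0:Add3,r1:Add2,r2:Add1,r3:5
  c7: CDB Add1=2  regs: r0:Add3,r1:Add2,r2:2,r3:5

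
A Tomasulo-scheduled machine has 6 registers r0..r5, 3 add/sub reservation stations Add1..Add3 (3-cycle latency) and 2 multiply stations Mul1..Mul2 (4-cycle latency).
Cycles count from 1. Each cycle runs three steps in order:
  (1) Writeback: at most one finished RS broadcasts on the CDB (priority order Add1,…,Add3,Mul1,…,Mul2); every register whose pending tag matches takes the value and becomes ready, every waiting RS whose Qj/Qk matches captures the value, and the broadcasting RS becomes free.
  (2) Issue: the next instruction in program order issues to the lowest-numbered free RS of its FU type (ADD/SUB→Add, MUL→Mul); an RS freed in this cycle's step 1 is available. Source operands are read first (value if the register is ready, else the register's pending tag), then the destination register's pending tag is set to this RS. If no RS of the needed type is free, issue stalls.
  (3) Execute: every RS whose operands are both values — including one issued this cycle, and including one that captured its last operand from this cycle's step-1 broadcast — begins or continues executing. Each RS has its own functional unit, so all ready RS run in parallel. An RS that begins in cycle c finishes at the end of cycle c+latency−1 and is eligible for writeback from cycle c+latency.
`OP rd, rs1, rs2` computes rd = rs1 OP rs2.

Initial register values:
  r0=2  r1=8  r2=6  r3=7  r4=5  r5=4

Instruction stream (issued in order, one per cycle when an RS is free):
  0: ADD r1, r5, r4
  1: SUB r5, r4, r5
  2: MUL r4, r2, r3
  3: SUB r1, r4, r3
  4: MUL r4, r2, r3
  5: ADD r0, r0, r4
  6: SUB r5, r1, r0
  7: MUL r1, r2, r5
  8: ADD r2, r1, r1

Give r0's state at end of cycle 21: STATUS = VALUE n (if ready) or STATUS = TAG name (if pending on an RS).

STATUS = VALUE 44

c1: issue ADD r1<-Add1 | r0:2,r1:Add1,r2:6,r3:7,r4:5,r5:4
c2: issue SUB r5<-Add2 | r0:2,r1:Add1,r2:6,r3:7,r4:5,r5:Add2
c3: issue MUL r4<-Mul1 | r0:2,r1:Add1,r2:6,r3:7,r4:Mul1,r5:Add2
c4: CDB Add1=9; issue SUB r1<-Add1 | r0:2,r1:Add1,r2:6,r3:7,r4:Mul1,r5:Add2
c5: CDB Add2=1; issue MUL r4<-Mul2 | r0:2,r1:Add1,r2:6,r3:7,r4:Mul2,r5:1
c6: issue ADD r0<-Add2 | r0:Add2,r1:Add1,r2:6,r3:7,r4:Mul2,r5:1
c7: CDB Mul1=42; issue SUB r5<-Add3 | r0:Add2,r1:Add1,r2:6,r3:7,r4:Mul2,r5:Add3
c8: issue MUL r1<-Mul1 | r0:Add2,r1:Mul1,r2:6,r3:7,r4:Mul2,r5:Add3
c9: CDB Mul2=42; stall | r0:Add2,r1:Mul1,r2:6,r3:7,r4:42,r5:Add3
c10: CDB Add1=35; issue ADD r2<-Add1 | r0:Add2,r1:Mul1,r2:Add1,r3:7,r4:42,r5:Add3
c11: - | r0:Add2,r1:Mul1,r2:Add1,r3:7,r4:42,r5:Add3
c12: CDB Add2=44 | r0:44,r1:Mul1,r2:Add1,r3:7,r4:42,r5:Add3
c13: - | r0:44,r1:Mul1,r2:Add1,r3:7,r4:42,r5:Add3
c14: - | r0:44,r1:Mul1,r2:Add1,r3:7,r4:42,r5:Add3
c15: CDB Add3=-9 | r0:44,r1:Mul1,r2:Add1,r3:7,r4:42,r5:-9
c16: - | r0:44,r1:Mul1,r2:Add1,r3:7,r4:42,r5:-9
c17: - | r0:44,r1:Mul1,r2:Add1,r3:7,r4:42,r5:-9
c18: - | r0:44,r1:Mul1,r2:Add1,r3:7,r4:42,r5:-9
c19: CDB Mul1=-54 | r0:44,r1:-54,r2:Add1,r3:7,r4:42,r5:-9
c20: - | r0:44,r1:-54,r2:Add1,r3:7,r4:42,r5:-9
c21: - | r0:44,r1:-54,r2:Add1,r3:7,r4:42,r5:-9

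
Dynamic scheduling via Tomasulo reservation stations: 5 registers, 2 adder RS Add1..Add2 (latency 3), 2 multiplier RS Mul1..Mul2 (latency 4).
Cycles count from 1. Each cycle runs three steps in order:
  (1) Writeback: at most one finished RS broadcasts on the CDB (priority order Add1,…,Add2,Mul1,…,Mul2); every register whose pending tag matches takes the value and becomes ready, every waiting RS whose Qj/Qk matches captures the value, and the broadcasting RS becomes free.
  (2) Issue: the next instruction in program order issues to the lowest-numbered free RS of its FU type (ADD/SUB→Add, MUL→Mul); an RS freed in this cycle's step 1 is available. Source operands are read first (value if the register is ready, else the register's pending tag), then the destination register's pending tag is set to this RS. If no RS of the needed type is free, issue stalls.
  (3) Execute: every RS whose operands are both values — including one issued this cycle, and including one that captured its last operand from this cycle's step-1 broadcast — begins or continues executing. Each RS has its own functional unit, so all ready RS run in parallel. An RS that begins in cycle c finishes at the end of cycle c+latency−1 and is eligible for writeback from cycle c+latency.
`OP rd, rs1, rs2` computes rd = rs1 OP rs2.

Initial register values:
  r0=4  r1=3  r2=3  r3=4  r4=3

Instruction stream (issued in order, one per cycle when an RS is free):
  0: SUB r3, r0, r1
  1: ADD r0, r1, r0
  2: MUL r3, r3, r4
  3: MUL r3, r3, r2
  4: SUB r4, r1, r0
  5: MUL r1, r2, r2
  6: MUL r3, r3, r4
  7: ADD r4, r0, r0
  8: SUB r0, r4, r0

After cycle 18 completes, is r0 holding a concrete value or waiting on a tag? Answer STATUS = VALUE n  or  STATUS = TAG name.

cycle 1: issue SUB r3<-Add1 // r0:4,r1:3,r2:3,r3:Add1,r4:3
cycle 2: issue ADD r0<-Add2 // r0:Add2,r1:3,r2:3,r3:Add1,r4:3
cycle 3: issue MUL r3<-Mul1 // r0:Add2,r1:3,r2:3,r3:Mul1,r4:3
cycle 4: CDB Add1=1; issue MUL r3<-Mul2 // r0:Add2,r1:3,r2:3,r3:Mul2,r4:3
cycle 5: CDB Add2=7; issue SUB r4<-Add1 // r0:7,r1:3,r2:3,r3:Mul2,r4:Add1
cycle 6: stall // r0:7,r1:3,r2:3,r3:Mul2,r4:Add1
cycle 7: stall // r0:7,r1:3,r2:3,r3:Mul2,r4:Add1
cycle 8: CDB Add1=-4; stall // r0:7,r1:3,r2:3,r3:Mul2,r4:-4
cycle 9: CDB Mul1=3; issue MUL r1<-Mul1 // r0:7,r1:Mul1,r2:3,r3:Mul2,r4:-4
cycle 10: stall // r0:7,r1:Mul1,r2:3,r3:Mul2,r4:-4
cycle 11: stall // r0:7,r1:Mul1,r2:3,r3:Mul2,r4:-4
cycle 12: stall // r0:7,r1:Mul1,r2:3,r3:Mul2,r4:-4
cycle 13: CDB Mul1=9; issue MUL r3<-Mul1 // r0:7,r1:9,r2:3,r3:Mul1,r4:-4
cycle 14: CDB Mul2=9; issue ADD r4<-Add1 // r0:7,r1:9,r2:3,r3:Mul1,r4:Add1
cycle 15: issue SUB r0<-Add2 // r0:Add2,r1:9,r2:3,r3:Mul1,r4:Add1
cycle 16: - // r0:Add2,r1:9,r2:3,r3:Mul1,r4:Add1
cycle 17: CDB Add1=14 // r0:Add2,r1:9,r2:3,r3:Mul1,r4:14
cycle 18: CDB Mul1=-36 // r0:Add2,r1:9,r2:3,r3:-36,r4:14

STATUS = TAG Add2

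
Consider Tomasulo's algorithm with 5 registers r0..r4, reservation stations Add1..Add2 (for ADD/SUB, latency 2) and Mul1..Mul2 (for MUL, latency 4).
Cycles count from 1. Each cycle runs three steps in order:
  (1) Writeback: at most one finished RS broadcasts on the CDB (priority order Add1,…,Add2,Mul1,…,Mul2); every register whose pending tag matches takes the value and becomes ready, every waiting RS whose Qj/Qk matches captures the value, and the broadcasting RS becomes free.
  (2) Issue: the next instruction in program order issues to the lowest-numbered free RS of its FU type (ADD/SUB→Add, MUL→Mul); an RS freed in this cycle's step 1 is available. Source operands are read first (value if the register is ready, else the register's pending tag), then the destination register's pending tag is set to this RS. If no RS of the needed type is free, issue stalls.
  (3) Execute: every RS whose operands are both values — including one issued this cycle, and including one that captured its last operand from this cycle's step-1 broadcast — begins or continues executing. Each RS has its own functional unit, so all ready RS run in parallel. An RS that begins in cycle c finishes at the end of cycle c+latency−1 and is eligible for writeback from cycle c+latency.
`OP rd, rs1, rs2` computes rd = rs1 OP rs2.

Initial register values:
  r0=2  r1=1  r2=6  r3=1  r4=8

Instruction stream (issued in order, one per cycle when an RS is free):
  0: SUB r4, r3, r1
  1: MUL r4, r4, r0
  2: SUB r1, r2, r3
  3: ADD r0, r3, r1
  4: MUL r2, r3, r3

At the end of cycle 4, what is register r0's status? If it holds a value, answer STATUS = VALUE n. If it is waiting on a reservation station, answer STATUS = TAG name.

STATUS = TAG Add2

cycle 1: issue SUB r4<-Add1 // r0:2,r1:1,r2:6,r3:1,r4:Add1
cycle 2: issue MUL r4<-Mul1 // r0:2,r1:1,r2:6,r3:1,r4:Mul1
cycle 3: CDB Add1=0; issue SUB r1<-Add1 // r0:2,r1:Add1,r2:6,r3:1,r4:Mul1
cycle 4: issue ADD r0<-Add2 // r0:Add2,r1:Add1,r2:6,r3:1,r4:Mul1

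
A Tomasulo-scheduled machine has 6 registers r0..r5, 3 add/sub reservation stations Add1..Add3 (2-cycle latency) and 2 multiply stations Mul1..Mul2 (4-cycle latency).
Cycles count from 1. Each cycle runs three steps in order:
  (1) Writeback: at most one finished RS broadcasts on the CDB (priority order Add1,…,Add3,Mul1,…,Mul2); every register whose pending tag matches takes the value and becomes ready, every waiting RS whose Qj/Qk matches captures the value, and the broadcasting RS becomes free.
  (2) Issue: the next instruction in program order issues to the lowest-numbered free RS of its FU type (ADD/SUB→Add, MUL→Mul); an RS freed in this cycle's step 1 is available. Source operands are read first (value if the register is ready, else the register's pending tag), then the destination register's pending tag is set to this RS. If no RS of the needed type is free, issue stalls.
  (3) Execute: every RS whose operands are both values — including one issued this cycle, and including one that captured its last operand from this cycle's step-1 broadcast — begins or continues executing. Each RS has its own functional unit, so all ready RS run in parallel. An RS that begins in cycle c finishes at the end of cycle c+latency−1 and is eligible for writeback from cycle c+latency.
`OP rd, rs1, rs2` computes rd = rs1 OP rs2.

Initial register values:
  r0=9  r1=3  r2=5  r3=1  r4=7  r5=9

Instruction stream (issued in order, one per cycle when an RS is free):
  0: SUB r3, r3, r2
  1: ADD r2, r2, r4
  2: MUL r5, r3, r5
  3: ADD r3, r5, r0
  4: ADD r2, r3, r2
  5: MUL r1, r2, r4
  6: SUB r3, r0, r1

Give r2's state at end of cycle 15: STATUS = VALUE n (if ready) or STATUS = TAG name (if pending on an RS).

c1: issue SUB r3<-Add1 | r0:9,r1:3,r2:5,r3:Add1,r4:7,r5:9
c2: issue ADD r2<-Add2 | r0:9,r1:3,r2:Add2,r3:Add1,r4:7,r5:9
c3: CDB Add1=-4; issue MUL r5<-Mul1 | r0:9,r1:3,r2:Add2,r3:-4,r4:7,r5:Mul1
c4: CDB Add2=12; issue ADD r3<-Add1 | r0:9,r1:3,r2:12,r3:Add1,r4:7,r5:Mul1
c5: issue ADD r2<-Add2 | r0:9,r1:3,r2:Add2,r3:Add1,r4:7,r5:Mul1
c6: issue MUL r1<-Mul2 | r0:9,r1:Mul2,r2:Add2,r3:Add1,r4:7,r5:Mul1
c7: CDB Mul1=-36; issue SUB r3<-Add3 | r0:9,r1:Mul2,r2:Add2,r3:Add3,r4:7,r5:-36
c8: - | r0:9,r1:Mul2,r2:Add2,r3:Add3,r4:7,r5:-36
c9: CDB Add1=-27 | r0:9,r1:Mul2,r2:Add2,r3:Add3,r4:7,r5:-36
c10: - | r0:9,r1:Mul2,r2:Add2,r3:Add3,r4:7,r5:-36
c11: CDB Add2=-15 | r0:9,r1:Mul2,r2:-15,r3:Add3,r4:7,r5:-36
c12: - | r0:9,r1:Mul2,r2:-15,r3:Add3,r4:7,r5:-36
c13: - | r0:9,r1:Mul2,r2:-15,r3:Add3,r4:7,r5:-36
c14: - | r0:9,r1:Mul2,r2:-15,r3:Add3,r4:7,r5:-36
c15: CDB Mul2=-105 | r0:9,r1:-105,r2:-15,r3:Add3,r4:7,r5:-36

STATUS = VALUE -15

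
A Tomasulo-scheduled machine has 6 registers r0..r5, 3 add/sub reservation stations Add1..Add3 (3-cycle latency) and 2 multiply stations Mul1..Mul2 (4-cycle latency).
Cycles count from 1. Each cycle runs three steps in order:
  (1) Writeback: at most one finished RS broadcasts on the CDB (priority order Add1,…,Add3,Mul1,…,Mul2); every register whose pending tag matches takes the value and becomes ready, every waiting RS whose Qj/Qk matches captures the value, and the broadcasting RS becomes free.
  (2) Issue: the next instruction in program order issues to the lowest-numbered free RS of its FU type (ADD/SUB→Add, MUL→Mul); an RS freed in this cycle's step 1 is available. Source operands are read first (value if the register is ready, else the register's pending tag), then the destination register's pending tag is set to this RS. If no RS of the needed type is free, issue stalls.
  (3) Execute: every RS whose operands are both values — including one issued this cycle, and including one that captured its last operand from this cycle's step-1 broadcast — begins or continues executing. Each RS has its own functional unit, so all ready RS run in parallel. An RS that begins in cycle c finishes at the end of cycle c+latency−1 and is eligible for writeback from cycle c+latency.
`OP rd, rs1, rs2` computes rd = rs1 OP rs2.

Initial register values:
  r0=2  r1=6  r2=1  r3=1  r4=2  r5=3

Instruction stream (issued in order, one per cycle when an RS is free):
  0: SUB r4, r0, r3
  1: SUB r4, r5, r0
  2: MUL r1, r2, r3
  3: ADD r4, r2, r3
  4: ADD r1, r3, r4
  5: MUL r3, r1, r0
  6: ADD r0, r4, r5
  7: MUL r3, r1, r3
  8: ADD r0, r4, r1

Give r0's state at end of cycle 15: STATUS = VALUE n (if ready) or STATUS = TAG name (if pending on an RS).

STATUS = VALUE 5

cycle 1: issue SUB r4<-Add1 // r0:2,r1:6,r2:1,r3:1,r4:Add1,r5:3
cycle 2: issue SUB r4<-Add2 // r0:2,r1:6,r2:1,r3:1,r4:Add2,r5:3
cycle 3: issue MUL r1<-Mul1 // r0:2,r1:Mul1,r2:1,r3:1,r4:Add2,r5:3
cycle 4: CDB Add1=1; issue ADD r4<-Add1 // r0:2,r1:Mul1,r2:1,r3:1,r4:Add1,r5:3
cycle 5: CDB Add2=1; issue ADD r1<-Add2 // r0:2,r1:Add2,r2:1,r3:1,r4:Add1,r5:3
cycle 6: issue MUL r3<-Mul2 // r0:2,r1:Add2,r2:1,r3:Mul2,r4:Add1,r5:3
cycle 7: CDB Add1=2; issue ADD r0<-Add1 // r0:Add1,r1:Add2,r2:1,r3:Mul2,r4:2,r5:3
cycle 8: CDB Mul1=1; issue MUL r3<-Mul1 // r0:Add1,r1:Add2,r2:1,r3:Mul1,r4:2,r5:3
cycle 9: issue ADD r0<-Add3 // r0:Add3,r1:Add2,r2:1,r3:Mul1,r4:2,r5:3
cycle 10: CDB Add1=5 // r0:Add3,r1:Add2,r2:1,r3:Mul1,r4:2,r5:3
cycle 11: CDB Add2=3 // r0:Add3,r1:3,r2:1,r3:Mul1,r4:2,r5:3
cycle 12: - // r0:Add3,r1:3,r2:1,r3:Mul1,r4:2,r5:3
cycle 13: - // r0:Add3,r1:3,r2:1,r3:Mul1,r4:2,r5:3
cycle 14: CDB Add3=5 // r0:5,r1:3,r2:1,r3:Mul1,r4:2,r5:3
cycle 15: CDB Mul2=6 // r0:5,r1:3,r2:1,r3:Mul1,r4:2,r5:3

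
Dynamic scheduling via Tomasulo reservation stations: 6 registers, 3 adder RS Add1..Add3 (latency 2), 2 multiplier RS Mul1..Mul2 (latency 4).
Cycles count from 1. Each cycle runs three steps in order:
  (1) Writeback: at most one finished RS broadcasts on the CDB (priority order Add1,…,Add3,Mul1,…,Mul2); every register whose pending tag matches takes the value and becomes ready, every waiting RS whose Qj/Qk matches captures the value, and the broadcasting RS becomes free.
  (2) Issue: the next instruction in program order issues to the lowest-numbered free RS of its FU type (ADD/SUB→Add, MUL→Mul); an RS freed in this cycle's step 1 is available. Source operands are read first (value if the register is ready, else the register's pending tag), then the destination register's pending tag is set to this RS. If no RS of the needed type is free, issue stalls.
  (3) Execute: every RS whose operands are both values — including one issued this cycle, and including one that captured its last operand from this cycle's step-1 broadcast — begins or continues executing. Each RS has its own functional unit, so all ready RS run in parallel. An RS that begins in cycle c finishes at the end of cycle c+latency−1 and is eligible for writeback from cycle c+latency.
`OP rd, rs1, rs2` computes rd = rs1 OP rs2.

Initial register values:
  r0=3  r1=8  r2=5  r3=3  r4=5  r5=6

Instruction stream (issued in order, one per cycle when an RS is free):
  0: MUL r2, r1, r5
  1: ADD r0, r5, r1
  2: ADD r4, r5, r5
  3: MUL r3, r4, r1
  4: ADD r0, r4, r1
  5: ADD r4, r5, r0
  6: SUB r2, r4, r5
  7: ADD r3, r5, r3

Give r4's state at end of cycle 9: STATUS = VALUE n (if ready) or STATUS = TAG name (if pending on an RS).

STATUS = VALUE 26

c1: issue MUL r2<-Mul1 | r0:3,r1:8,r2:Mul1,r3:3,r4:5,r5:6
c2: issue ADD r0<-Add1 | r0:Add1,r1:8,r2:Mul1,r3:3,r4:5,r5:6
c3: issue ADD r4<-Add2 | r0:Add1,r1:8,r2:Mul1,r3:3,r4:Add2,r5:6
c4: CDB Add1=14; issue MUL r3<-Mul2 | r0:14,r1:8,r2:Mul1,r3:Mul2,r4:Add2,r5:6
c5: CDB Add2=12; issue ADD r0<-Add1 | r0:Add1,r1:8,r2:Mul1,r3:Mul2,r4:12,r5:6
c6: CDB Mul1=48; issue ADD r4<-Add2 | r0:Add1,r1:8,r2:48,r3:Mul2,r4:Add2,r5:6
c7: CDB Add1=20; issue SUB r2<-Add1 | r0:20,r1:8,r2:Add1,r3:Mul2,r4:Add2,r5:6
c8: issue ADD r3<-Add3 | r0:20,r1:8,r2:Add1,r3:Add3,r4:Add2,r5:6
c9: CDB Add2=26 | r0:20,r1:8,r2:Add1,r3:Add3,r4:26,r5:6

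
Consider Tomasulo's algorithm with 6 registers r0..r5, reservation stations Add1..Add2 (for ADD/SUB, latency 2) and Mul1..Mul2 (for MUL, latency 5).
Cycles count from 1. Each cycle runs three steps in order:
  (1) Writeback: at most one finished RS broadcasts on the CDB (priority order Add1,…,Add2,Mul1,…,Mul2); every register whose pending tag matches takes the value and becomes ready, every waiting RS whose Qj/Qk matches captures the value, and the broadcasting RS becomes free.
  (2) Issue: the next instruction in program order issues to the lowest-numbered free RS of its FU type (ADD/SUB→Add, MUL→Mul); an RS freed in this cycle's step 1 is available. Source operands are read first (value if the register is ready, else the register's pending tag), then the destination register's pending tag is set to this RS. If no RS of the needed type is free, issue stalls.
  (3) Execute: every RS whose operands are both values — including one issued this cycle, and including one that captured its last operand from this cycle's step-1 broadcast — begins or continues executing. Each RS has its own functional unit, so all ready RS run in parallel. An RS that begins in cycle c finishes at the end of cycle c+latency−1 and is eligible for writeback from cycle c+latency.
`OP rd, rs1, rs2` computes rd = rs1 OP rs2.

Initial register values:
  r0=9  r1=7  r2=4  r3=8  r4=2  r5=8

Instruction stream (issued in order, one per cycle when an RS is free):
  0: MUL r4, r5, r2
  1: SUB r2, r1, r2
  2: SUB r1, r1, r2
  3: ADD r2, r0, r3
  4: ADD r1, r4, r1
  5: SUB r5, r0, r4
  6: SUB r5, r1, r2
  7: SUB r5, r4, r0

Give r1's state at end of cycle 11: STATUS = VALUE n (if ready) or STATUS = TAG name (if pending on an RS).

STATUS = VALUE 36

  c1: issue MUL r4<-Mul1  regs: r0:9,r1:7,r2:4,r3:8,r4:Mul1,r5:8
  c2: issue SUB r2<-Add1  regs: r0:9,r1:7,r2:Add1,r3:8,r4:Mul1,r5:8
  c3: issue SUB r1<-Add2  regs: r0:9,r1:Add2,r2:Add1,r3:8,r4:Mul1,r5:8
  c4: CDB Add1=3; issue ADD r2<-Add1  regs: r0:9,r1:Add2,r2:Add1,r3:8,r4:Mul1,r5:8
  c5: stall  regs: r0:9,r1:Add2,r2:Add1,r3:8,r4:Mul1,r5:8
  c6: CDB Add1=17; issue ADD r1<-Add1  regs: r0:9,r1:Add1,r2:17,r3:8,r4:Mul1,r5:8
  c7: CDB Add2=4; issue SUB r5<-Add2  regs: r0:9,r1:Add1,r2:17,r3:8,r4:Mul1,r5:Add2
  c8: CDB Mul1=32; stall  regs: r0:9,r1:Add1,r2:17,r3:8,r4:32,r5:Add2
  c9: stall  regs: r0:9,r1:Add1,r2:17,r3:8,r4:32,r5:Add2
  c10: CDB Add1=36; issue SUB r5<-Add1  regs: r0:9,r1:36,r2:17,r3:8,r4:32,r5:Add1
  c11: CDB Add2=-23; issue SUB r5<-Add2  regs: r0:9,r1:36,r2:17,r3:8,r4:32,r5:Add2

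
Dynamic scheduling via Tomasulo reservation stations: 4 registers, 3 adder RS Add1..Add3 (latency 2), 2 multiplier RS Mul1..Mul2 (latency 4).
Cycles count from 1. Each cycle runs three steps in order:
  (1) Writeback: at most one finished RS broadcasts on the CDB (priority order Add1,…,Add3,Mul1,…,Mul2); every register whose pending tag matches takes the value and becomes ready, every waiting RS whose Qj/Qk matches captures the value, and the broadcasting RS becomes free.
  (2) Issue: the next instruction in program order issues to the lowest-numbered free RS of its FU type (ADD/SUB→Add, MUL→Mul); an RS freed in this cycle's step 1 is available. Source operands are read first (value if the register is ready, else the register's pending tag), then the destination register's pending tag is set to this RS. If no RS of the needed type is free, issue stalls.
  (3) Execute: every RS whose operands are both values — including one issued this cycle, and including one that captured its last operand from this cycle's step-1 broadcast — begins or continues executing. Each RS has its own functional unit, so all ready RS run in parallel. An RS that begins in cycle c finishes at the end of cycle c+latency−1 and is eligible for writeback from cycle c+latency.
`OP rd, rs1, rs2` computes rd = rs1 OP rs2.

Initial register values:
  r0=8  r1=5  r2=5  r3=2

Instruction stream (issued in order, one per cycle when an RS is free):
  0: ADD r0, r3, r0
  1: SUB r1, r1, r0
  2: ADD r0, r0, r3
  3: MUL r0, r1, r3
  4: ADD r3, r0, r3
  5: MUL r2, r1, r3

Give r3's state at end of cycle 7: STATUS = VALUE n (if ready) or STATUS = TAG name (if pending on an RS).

STATUS = TAG Add1

c1: issue ADD r0<-Add1 | r0:Add1,r1:5,r2:5,r3:2
c2: issue SUB r1<-Add2 | r0:Add1,r1:Add2,r2:5,r3:2
c3: CDB Add1=10; issue ADD r0<-Add1 | r0:Add1,r1:Add2,r2:5,r3:2
c4: issue MUL r0<-Mul1 | r0:Mul1,r1:Add2,r2:5,r3:2
c5: CDB Add1=12; issue ADD r3<-Add1 | r0:Mul1,r1:Add2,r2:5,r3:Add1
c6: CDB Add2=-5; issue MUL r2<-Mul2 | r0:Mul1,r1:-5,r2:Mul2,r3:Add1
c7: - | r0:Mul1,r1:-5,r2:Mul2,r3:Add1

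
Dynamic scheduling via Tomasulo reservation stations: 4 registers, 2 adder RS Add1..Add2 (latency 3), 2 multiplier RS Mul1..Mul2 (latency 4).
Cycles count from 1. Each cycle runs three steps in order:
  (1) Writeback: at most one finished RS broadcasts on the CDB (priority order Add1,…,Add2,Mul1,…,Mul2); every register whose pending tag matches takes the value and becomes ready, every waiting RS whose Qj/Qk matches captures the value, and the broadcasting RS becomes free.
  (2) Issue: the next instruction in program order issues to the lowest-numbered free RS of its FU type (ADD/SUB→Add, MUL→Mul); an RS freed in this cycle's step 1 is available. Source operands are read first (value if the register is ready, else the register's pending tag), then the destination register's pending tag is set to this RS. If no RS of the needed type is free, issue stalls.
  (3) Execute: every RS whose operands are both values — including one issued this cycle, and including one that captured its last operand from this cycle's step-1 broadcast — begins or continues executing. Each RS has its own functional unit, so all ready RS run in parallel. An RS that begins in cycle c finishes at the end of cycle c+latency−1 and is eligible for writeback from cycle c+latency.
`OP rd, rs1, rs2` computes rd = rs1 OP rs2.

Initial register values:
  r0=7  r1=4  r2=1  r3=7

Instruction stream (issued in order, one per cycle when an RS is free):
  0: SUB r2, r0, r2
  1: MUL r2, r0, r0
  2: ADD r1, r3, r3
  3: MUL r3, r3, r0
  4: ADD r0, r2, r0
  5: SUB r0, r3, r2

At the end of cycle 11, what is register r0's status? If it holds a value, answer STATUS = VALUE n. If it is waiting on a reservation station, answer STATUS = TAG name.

c1: issue SUB r2<-Add1 | r0:7,r1:4,r2:Add1,r3:7
c2: issue MUL r2<-Mul1 | r0:7,r1:4,r2:Mul1,r3:7
c3: issue ADD r1<-Add2 | r0:7,r1:Add2,r2:Mul1,r3:7
c4: CDB Add1=6; issue MUL r3<-Mul2 | r0:7,r1:Add2,r2:Mul1,r3:Mul2
c5: issue ADD r0<-Add1 | r0:Add1,r1:Add2,r2:Mul1,r3:Mul2
c6: CDB Add2=14; issue SUB r0<-Add2 | r0:Add2,r1:14,r2:Mul1,r3:Mul2
c7: CDB Mul1=49 | r0:Add2,r1:14,r2:49,r3:Mul2
c8: CDB Mul2=49 | r0:Add2,r1:14,r2:49,r3:49
c9: - | r0:Add2,r1:14,r2:49,r3:49
c10: CDB Add1=56 | r0:Add2,r1:14,r2:49,r3:49
c11: CDB Add2=0 | r0:0,r1:14,r2:49,r3:49

STATUS = VALUE 0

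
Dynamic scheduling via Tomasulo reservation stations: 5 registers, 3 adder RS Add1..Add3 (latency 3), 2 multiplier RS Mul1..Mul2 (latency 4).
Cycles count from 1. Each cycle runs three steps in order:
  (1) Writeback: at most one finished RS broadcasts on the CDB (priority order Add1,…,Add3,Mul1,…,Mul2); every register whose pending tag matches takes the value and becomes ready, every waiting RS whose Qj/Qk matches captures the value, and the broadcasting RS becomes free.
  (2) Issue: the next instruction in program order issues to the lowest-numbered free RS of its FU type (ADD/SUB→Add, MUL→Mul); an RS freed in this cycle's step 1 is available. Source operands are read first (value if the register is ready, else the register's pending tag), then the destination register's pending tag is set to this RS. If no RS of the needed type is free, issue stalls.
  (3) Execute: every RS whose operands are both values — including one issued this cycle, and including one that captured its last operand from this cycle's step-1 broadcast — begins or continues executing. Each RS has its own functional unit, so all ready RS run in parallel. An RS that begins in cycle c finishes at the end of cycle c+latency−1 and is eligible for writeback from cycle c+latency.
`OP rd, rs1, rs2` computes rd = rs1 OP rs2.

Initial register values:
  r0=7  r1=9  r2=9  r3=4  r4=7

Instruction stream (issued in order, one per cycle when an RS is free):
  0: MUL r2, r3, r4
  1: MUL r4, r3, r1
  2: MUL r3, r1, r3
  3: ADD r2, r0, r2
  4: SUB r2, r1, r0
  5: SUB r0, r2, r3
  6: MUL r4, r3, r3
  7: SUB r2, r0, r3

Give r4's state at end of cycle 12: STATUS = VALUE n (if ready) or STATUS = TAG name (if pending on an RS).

STATUS = TAG Mul2

c1: issue MUL r2<-Mul1 | r0:7,r1:9,r2:Mul1,r3:4,r4:7
c2: issue MUL r4<-Mul2 | r0:7,r1:9,r2:Mul1,r3:4,r4:Mul2
c3: stall | r0:7,r1:9,r2:Mul1,r3:4,r4:Mul2
c4: stall | r0:7,r1:9,r2:Mul1,r3:4,r4:Mul2
c5: CDB Mul1=28; issue MUL r3<-Mul1 | r0:7,r1:9,r2:28,r3:Mul1,r4:Mul2
c6: CDB Mul2=36; issue ADD r2<-Add1 | r0:7,r1:9,r2:Add1,r3:Mul1,r4:36
c7: issue SUB r2<-Add2 | r0:7,r1:9,r2:Add2,r3:Mul1,r4:36
c8: issue SUB r0<-Add3 | r0:Add3,r1:9,r2:Add2,r3:Mul1,r4:36
c9: CDB Add1=35; issue MUL r4<-Mul2 | r0:Add3,r1:9,r2:Add2,r3:Mul1,r4:Mul2
c10: CDB Add2=2; issue SUB r2<-Add1 | r0:Add3,r1:9,r2:Add1,r3:Mul1,r4:Mul2
c11: CDB Mul1=36 | r0:Add3,r1:9,r2:Add1,r3:36,r4:Mul2
c12: - | r0:Add3,r1:9,r2:Add1,r3:36,r4:Mul2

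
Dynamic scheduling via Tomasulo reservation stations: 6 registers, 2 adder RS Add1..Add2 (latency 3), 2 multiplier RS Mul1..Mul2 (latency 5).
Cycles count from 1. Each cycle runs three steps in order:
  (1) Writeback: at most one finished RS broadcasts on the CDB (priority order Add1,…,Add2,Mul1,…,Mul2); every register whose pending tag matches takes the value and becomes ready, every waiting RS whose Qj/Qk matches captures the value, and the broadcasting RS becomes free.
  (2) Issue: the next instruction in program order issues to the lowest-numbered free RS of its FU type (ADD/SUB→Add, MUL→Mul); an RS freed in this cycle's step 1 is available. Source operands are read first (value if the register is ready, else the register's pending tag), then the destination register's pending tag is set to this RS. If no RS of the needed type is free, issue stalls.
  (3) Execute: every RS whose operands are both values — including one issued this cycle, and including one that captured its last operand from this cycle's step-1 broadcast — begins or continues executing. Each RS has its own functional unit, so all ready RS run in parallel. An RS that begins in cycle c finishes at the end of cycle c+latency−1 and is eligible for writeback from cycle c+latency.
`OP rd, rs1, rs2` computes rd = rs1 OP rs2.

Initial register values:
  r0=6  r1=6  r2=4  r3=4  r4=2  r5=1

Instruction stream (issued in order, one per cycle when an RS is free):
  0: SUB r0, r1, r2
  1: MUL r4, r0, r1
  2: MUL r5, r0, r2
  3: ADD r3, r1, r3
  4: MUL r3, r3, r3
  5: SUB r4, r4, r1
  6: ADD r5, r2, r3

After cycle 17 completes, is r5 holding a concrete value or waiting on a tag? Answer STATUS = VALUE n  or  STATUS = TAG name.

STATUS = VALUE 104

  c1: issue SUB r0<-Add1  regs: r0:Add1,r1:6,r2:4,r3:4,r4:2,r5:1
  c2: issue MUL r4<-Mul1  regs: r0:Add1,r1:6,r2:4,r3:4,r4:Mul1,r5:1
  c3: issue MUL r5<-Mul2  regs: r0:Add1,r1:6,r2:4,r3:4,r4:Mul1,r5:Mul2
  c4: CDB Add1=2; issue ADD r3<-Add1  regs: r0:2,r1:6,r2:4,r3:Add1,r4:Mul1,r5:Mul2
  c5: stall  regs: r0:2,r1:6,r2:4,r3:Add1,r4:Mul1,r5:Mul2
  c6: stall  regs: r0:2,r1:6,r2:4,r3:Add1,r4:Mul1,r5:Mul2
  c7: CDB Add1=10; stall  regs: r0:2,r1:6,r2:4,r3:10,r4:Mul1,r5:Mul2
  c8: stall  regs: r0:2,r1:6,r2:4,r3:10,r4:Mul1,r5:Mul2
  c9: CDB Mul1=12; issue MUL r3<-Mul1  regs: r0:2,r1:6,r2:4,r3:Mul1,r4:12,r5:Mul2
  c10: CDB Mul2=8; issue SUB r4<-Add1  regs: r0:2,r1:6,r2:4,r3:Mul1,r4:Add1,r5:8
  c11: issue ADD r5<-Add2  regs: r0:2,r1:6,r2:4,r3:Mul1,r4:Add1,r5:Add2
  c12: -  regs: r0:2,r1:6,r2:4,r3:Mul1,r4:Add1,r5:Add2
  c13: CDB Add1=6  regs: r0:2,r1:6,r2:4,r3:Mul1,r4:6,r5:Add2
  c14: CDB Mul1=100  regs: r0:2,r1:6,r2:4,r3:100,r4:6,r5:Add2
  c15: -  regs: r0:2,r1:6,r2:4,r3:100,r4:6,r5:Add2
  c16: -  regs: r0:2,r1:6,r2:4,r3:100,r4:6,r5:Add2
  c17: CDB Add2=104  regs: r0:2,r1:6,r2:4,r3:100,r4:6,r5:104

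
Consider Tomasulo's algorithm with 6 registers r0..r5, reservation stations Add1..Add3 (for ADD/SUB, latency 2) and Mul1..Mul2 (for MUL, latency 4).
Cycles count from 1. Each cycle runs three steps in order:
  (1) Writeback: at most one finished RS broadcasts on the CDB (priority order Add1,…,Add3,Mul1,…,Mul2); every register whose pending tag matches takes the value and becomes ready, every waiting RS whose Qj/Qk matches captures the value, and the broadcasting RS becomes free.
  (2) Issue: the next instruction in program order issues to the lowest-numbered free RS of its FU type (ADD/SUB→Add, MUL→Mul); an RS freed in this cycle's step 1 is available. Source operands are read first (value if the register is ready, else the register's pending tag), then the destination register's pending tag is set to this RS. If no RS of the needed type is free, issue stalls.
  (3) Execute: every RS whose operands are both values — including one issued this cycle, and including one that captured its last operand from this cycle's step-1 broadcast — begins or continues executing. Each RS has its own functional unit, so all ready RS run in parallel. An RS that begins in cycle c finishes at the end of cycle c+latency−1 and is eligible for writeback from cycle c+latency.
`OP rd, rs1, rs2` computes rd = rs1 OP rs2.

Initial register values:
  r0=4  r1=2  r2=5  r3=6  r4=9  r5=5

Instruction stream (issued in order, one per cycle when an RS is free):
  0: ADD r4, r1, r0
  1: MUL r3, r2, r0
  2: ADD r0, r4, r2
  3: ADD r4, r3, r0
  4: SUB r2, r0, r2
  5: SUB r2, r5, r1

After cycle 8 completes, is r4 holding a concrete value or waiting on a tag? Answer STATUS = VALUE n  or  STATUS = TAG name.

STATUS = VALUE 31

cycle 1: issue ADD r4<-Add1 // r0:4,r1:2,r2:5,r3:6,r4:Add1,r5:5
cycle 2: issue MUL r3<-Mul1 // r0:4,r1:2,r2:5,r3:Mul1,r4:Add1,r5:5
cycle 3: CDB Add1=6; issue ADD r0<-Add1 // r0:Add1,r1:2,r2:5,r3:Mul1,r4:6,r5:5
cycle 4: issue ADD r4<-Add2 // r0:Add1,r1:2,r2:5,r3:Mul1,r4:Add2,r5:5
cycle 5: CDB Add1=11; issue SUB r2<-Add1 // r0:11,r1:2,r2:Add1,r3:Mul1,r4:Add2,r5:5
cycle 6: CDB Mul1=20; issue SUB r2<-Add3 // r0:11,r1:2,r2:Add3,r3:20,r4:Add2,r5:5
cycle 7: CDB Add1=6 // r0:11,r1:2,r2:Add3,r3:20,r4:Add2,r5:5
cycle 8: CDB Add2=31 // r0:11,r1:2,r2:Add3,r3:20,r4:31,r5:5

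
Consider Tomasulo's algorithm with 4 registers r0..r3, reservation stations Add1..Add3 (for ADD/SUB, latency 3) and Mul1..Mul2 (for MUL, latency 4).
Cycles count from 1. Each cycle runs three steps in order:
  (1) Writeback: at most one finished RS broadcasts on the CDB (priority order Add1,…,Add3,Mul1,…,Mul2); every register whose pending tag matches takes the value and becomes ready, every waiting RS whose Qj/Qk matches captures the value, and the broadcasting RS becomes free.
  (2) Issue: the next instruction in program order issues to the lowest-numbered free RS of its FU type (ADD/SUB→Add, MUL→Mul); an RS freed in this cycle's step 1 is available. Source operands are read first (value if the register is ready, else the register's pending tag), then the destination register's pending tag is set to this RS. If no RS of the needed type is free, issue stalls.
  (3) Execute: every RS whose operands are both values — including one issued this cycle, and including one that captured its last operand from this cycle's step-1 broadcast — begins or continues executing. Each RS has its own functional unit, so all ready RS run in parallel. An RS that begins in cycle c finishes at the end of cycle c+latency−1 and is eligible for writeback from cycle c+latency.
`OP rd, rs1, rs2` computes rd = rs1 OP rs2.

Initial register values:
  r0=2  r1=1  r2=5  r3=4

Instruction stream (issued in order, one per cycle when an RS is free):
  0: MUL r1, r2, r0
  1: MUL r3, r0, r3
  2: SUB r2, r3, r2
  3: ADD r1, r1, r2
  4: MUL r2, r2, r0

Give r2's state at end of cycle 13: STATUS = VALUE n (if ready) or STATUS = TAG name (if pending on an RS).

STATUS = VALUE 6

c1: issue MUL r1<-Mul1 | r0:2,r1:Mul1,r2:5,r3:4
c2: issue MUL r3<-Mul2 | r0:2,r1:Mul1,r2:5,r3:Mul2
c3: issue SUB r2<-Add1 | r0:2,r1:Mul1,r2:Add1,r3:Mul2
c4: issue ADD r1<-Add2 | r0:2,r1:Add2,r2:Add1,r3:Mul2
c5: CDB Mul1=10; issue MUL r2<-Mul1 | r0:2,r1:Add2,r2:Mul1,r3:Mul2
c6: CDB Mul2=8 | r0:2,r1:Add2,r2:Mul1,r3:8
c7: - | r0:2,r1:Add2,r2:Mul1,r3:8
c8: - | r0:2,r1:Add2,r2:Mul1,r3:8
c9: CDB Add1=3 | r0:2,r1:Add2,r2:Mul1,r3:8
c10: - | r0:2,r1:Add2,r2:Mul1,r3:8
c11: - | r0:2,r1:Add2,r2:Mul1,r3:8
c12: CDB Add2=13 | r0:2,r1:13,r2:Mul1,r3:8
c13: CDB Mul1=6 | r0:2,r1:13,r2:6,r3:8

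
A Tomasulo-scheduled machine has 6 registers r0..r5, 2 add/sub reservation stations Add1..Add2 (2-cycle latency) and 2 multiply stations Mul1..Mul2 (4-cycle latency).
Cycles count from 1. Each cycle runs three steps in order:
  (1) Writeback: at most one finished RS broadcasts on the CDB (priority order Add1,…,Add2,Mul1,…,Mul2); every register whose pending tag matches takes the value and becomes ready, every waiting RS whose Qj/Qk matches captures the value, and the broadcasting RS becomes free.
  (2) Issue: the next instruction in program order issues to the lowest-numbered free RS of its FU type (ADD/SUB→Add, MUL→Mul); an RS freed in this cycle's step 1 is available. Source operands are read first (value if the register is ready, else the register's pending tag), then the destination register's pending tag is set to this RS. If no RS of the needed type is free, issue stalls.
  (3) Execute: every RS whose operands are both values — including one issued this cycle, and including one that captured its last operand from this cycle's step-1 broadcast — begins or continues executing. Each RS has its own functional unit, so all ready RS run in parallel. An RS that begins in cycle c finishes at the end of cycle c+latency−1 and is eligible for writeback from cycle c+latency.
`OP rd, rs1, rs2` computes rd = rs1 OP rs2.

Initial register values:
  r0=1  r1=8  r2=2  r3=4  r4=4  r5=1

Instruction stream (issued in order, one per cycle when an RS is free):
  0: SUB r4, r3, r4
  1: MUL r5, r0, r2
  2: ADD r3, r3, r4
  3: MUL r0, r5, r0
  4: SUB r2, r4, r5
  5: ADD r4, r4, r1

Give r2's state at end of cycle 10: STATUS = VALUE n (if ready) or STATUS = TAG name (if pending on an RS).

cycle 1: issue SUB r4<-Add1 // r0:1,r1:8,r2:2,r3:4,r4:Add1,r5:1
cycle 2: issue MUL r5<-Mul1 // r0:1,r1:8,r2:2,r3:4,r4:Add1,r5:Mul1
cycle 3: CDB Add1=0; issue ADD r3<-Add1 // r0:1,r1:8,r2:2,r3:Add1,r4:0,r5:Mul1
cycle 4: issue MUL r0<-Mul2 // r0:Mul2,r1:8,r2:2,r3:Add1,r4:0,r5:Mul1
cycle 5: CDB Add1=4; issue SUB r2<-Add1 // r0:Mul2,r1:8,r2:Add1,r3:4,r4:0,r5:Mul1
cycle 6: CDB Mul1=2; issue ADD r4<-Add2 // r0:Mul2,r1:8,r2:Add1,r3:4,r4:Add2,r5:2
cycle 7: - // r0:Mul2,r1:8,r2:Add1,r3:4,r4:Add2,r5:2
cycle 8: CDB Add1=-2 // r0:Mul2,r1:8,r2:-2,r3:4,r4:Add2,r5:2
cycle 9: CDB Add2=8 // r0:Mul2,r1:8,r2:-2,r3:4,r4:8,r5:2
cycle 10: CDB Mul2=2 // r0:2,r1:8,r2:-2,r3:4,r4:8,r5:2

STATUS = VALUE -2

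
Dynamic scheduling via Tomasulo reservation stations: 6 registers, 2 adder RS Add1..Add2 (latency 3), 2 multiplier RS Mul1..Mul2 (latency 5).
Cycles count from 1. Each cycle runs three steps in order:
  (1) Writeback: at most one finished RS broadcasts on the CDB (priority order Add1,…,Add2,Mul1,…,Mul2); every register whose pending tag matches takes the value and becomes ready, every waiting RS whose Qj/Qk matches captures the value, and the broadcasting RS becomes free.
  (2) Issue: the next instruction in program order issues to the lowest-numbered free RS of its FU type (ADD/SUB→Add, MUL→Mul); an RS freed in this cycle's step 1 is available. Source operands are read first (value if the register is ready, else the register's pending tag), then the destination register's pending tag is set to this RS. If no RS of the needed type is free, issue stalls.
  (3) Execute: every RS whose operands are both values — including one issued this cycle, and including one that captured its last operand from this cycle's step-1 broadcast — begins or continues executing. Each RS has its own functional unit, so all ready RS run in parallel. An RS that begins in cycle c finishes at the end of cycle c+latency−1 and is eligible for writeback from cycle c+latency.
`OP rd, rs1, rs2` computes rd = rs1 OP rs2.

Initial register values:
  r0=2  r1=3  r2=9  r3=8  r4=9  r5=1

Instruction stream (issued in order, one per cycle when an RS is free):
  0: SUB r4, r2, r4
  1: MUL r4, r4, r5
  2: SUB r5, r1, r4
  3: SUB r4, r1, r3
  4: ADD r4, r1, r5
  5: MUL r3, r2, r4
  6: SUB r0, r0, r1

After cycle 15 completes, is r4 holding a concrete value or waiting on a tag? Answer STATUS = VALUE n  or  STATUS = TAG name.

c1: issue SUB r4<-Add1 | r0:2,r1:3,r2:9,r3:8,r4:Add1,r5:1
c2: issue MUL r4<-Mul1 | r0:2,r1:3,r2:9,r3:8,r4:Mul1,r5:1
c3: issue SUB r5<-Add2 | r0:2,r1:3,r2:9,r3:8,r4:Mul1,r5:Add2
c4: CDB Add1=0; issue SUB r4<-Add1 | r0:2,r1:3,r2:9,r3:8,r4:Add1,r5:Add2
c5: stall | r0:2,r1:3,r2:9,r3:8,r4:Add1,r5:Add2
c6: stall | r0:2,r1:3,r2:9,r3:8,r4:Add1,r5:Add2
c7: CDB Add1=-5; issue ADD r4<-Add1 | r0:2,r1:3,r2:9,r3:8,r4:Add1,r5:Add2
c8: issue MUL r3<-Mul2 | r0:2,r1:3,r2:9,r3:Mul2,r4:Add1,r5:Add2
c9: CDB Mul1=0; stall | r0:2,r1:3,r2:9,r3:Mul2,r4:Add1,r5:Add2
c10: stall | r0:2,r1:3,r2:9,r3:Mul2,r4:Add1,r5:Add2
c11: stall | r0:2,r1:3,r2:9,r3:Mul2,r4:Add1,r5:Add2
c12: CDB Add2=3; issue SUB r0<-Add2 | r0:Add2,r1:3,r2:9,r3:Mul2,r4:Add1,r5:3
c13: - | r0:Add2,r1:3,r2:9,r3:Mul2,r4:Add1,r5:3
c14: - | r0:Add2,r1:3,r2:9,r3:Mul2,r4:Add1,r5:3
c15: CDB Add1=6 | r0:Add2,r1:3,r2:9,r3:Mul2,r4:6,r5:3

STATUS = VALUE 6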